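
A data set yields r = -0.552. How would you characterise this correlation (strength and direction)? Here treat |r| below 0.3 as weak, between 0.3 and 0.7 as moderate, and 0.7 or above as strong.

r = -0.552 < 0 so the relationship is negative.
|r| = 0.552, which falls in the moderate range.

moderate negative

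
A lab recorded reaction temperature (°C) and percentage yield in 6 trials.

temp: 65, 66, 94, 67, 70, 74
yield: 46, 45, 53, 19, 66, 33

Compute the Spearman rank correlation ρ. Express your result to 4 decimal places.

Rank temp: 1, 2, 6, 3, 4, 5
Rank yield: 4, 3, 5, 1, 6, 2
d = rank(temp) − rank(yield): -3, -1, 1, 2, -2, 3; Σd² = 28
ρ = 1 − 6Σd² / [n(n²−1)] = 1 − 6×28 / (6×35) = 1 − 168/210 ≈ 0.2000

0.2000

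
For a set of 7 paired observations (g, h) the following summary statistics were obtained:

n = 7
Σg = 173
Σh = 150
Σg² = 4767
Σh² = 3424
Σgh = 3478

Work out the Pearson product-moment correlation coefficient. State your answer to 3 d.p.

-0.714

r = (nΣgh − ΣgΣh) / √[(nΣg² − (Σg)²)(nΣh² − (Σh)²)]
Numerator: 7×3478 − 173×150 = -1604
Denominator: √[(33369 − 29929)(23968 − 22500)] = √[3440 × 1468] = 2247.2027
r = -1604 / 2247.2027 ≈ -0.714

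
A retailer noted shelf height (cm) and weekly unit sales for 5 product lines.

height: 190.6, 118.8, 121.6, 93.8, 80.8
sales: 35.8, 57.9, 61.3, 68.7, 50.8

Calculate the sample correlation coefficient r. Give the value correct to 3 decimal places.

n = 5, Σx = 605.6, Σy = 274.5, Σx² = 80555.44, Σy² = 15692.07, Σxy = 31704.78
nΣxy − ΣxΣy = 158523.9 − 166237.2 = -7713.3
nΣx² − (Σx)² = 402777.2 − 366751.36 = 36025.84; nΣy² − (Σy)² = 78460.35 − 75350.25 = 3110.1
r = -7713.3 / √(36025.84 × 3110.1) = -7713.3 / 10585.0822 ≈ -0.729

-0.729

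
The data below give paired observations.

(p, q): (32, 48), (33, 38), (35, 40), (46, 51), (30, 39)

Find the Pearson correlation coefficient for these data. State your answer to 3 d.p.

0.692

n = 5, Σp = 176, Σq = 216, Σp² = 6354, Σq² = 9470, Σpq = 7706
nΣpq − ΣpΣq = 38530 − 38016 = 514
nΣp² − (Σp)² = 31770 − 30976 = 794; nΣq² − (Σq)² = 47350 − 46656 = 694
r = 514 / √(794 × 694) = 514 / 742.3180 ≈ 0.692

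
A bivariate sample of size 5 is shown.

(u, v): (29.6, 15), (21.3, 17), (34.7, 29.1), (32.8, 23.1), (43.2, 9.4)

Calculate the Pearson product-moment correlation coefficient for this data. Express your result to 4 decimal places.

n = 5, Σu = 161.6, Σv = 93.6, Σu² = 5476.02, Σv² = 1982.78, Σuv = 2979.63
nΣuv − ΣuΣv = 14898.15 − 15125.76 = -227.61
nΣu² − (Σu)² = 27380.1 − 26114.56 = 1265.54; nΣv² − (Σv)² = 9913.9 − 8760.96 = 1152.94
r = -227.61 / √(1265.54 × 1152.94) = -227.61 / 1207.9287 ≈ -0.1884

-0.1884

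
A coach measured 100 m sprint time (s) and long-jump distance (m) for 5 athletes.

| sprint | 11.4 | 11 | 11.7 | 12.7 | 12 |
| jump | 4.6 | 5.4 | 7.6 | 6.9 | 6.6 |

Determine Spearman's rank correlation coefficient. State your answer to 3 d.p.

Rank sprint: 2, 1, 3, 5, 4
Rank jump: 1, 2, 5, 4, 3
d = rank(sprint) − rank(jump): 1, -1, -2, 1, 1; Σd² = 8
ρ = 1 − 6Σd² / [n(n²−1)] = 1 − 6×8 / (5×24) = 1 − 48/120 ≈ 0.600

0.600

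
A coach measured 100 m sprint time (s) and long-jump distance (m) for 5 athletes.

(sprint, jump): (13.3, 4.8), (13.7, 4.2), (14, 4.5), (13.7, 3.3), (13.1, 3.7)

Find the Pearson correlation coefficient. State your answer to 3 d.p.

0.093

n = 5, Σx = 67.8, Σy = 20.5, Σx² = 919.88, Σy² = 85.51, Σxy = 278.06
nΣxy − ΣxΣy = 1390.3 − 1389.9 = 0.4
nΣx² − (Σx)² = 4599.4 − 4596.84 = 2.56; nΣy² − (Σy)² = 427.55 − 420.25 = 7.3
r = 0.4 / √(2.56 × 7.3) = 0.4 / 4.3230 ≈ 0.093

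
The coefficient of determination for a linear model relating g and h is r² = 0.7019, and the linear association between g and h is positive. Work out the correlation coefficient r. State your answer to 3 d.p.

|r| = √0.7019 = 0.838
The association is positive, so r = 0.838.

0.838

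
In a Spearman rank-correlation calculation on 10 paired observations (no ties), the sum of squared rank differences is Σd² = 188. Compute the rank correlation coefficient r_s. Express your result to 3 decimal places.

-0.139

ρ = 1 − 6Σd² / [n(n²−1)] = 1 − 6×188 / (10×99)
  = 1 − 1128/990 = 1 − 1.1394 ≈ -0.139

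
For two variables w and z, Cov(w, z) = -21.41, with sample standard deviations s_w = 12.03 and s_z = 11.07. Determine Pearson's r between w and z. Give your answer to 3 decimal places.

r = Cov(w,z) / (s_w · s_z) = -21.41 / (12.03 × 11.07)
  = -21.41 / 133.1721 ≈ -0.161

-0.161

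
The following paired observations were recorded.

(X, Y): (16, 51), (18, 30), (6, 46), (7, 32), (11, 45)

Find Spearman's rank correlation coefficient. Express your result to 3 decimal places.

-0.300

Rank X: 4, 5, 1, 2, 3
Rank Y: 5, 1, 4, 2, 3
d = rank(X) − rank(Y): -1, 4, -3, 0, 0; Σd² = 26
ρ = 1 − 6Σd² / [n(n²−1)] = 1 − 6×26 / (5×24) = 1 − 156/120 ≈ -0.300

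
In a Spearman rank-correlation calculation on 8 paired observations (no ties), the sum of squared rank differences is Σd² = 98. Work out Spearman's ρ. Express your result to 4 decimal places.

-0.1667

ρ = 1 − 6Σd² / [n(n²−1)] = 1 − 6×98 / (8×63)
  = 1 − 588/504 = 1 − 1.16667 ≈ -0.1667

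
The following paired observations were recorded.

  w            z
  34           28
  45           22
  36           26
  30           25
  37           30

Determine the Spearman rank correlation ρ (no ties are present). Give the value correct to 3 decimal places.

-0.100

Rank w: 2, 5, 3, 1, 4
Rank z: 4, 1, 3, 2, 5
d = rank(w) − rank(z): -2, 4, 0, -1, -1; Σd² = 22
ρ = 1 − 6Σd² / [n(n²−1)] = 1 − 6×22 / (5×24) = 1 − 132/120 ≈ -0.100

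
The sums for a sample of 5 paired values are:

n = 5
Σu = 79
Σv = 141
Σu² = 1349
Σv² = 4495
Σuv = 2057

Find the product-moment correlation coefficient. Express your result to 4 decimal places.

-0.7469

r = (nΣuv − ΣuΣv) / √[(nΣu² − (Σu)²)(nΣv² − (Σv)²)]
Numerator: 5×2057 − 79×141 = -854
Denominator: √[(6745 − 6241)(22475 − 19881)] = √[504 × 2594] = 1143.4054
r = -854 / 1143.4054 ≈ -0.7469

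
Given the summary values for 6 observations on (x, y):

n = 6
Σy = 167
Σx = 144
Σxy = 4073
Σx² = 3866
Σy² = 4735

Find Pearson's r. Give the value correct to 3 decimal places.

r = (nΣxy − ΣxΣy) / √[(nΣx² − (Σx)²)(nΣy² − (Σy)²)]
Numerator: 6×4073 − 144×167 = 390
Denominator: √[(23196 − 20736)(28410 − 27889)] = √[2460 × 521] = 1132.1042
r = 390 / 1132.1042 ≈ 0.344

0.344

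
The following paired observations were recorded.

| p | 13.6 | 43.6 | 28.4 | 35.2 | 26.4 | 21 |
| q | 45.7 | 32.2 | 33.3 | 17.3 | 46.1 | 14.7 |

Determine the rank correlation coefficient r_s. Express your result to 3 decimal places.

-0.257

Rank p: 1, 6, 4, 5, 3, 2
Rank q: 5, 3, 4, 2, 6, 1
d = rank(p) − rank(q): -4, 3, 0, 3, -3, 1; Σd² = 44
ρ = 1 − 6Σd² / [n(n²−1)] = 1 − 6×44 / (6×35) = 1 − 264/210 ≈ -0.257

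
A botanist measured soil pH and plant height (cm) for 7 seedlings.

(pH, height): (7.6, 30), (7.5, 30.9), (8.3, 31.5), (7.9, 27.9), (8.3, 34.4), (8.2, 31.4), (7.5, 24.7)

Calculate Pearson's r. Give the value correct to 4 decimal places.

n = 7, Σx = 55.3, Σy = 210.8, Σx² = 437.69, Σy² = 6404.88, Σxy = 1669.86
nΣxy − ΣxΣy = 11689.02 − 11657.24 = 31.78
nΣx² − (Σx)² = 3063.83 − 3058.09 = 5.74; nΣy² − (Σy)² = 44834.16 − 44436.64 = 397.52
r = 31.78 / √(5.74 × 397.52) = 31.78 / 47.7678 ≈ 0.6653

0.6653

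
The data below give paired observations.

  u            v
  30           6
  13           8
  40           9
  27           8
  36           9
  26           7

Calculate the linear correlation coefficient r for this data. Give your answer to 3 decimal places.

0.341

n = 6, Σu = 172, Σv = 47, Σu² = 5370, Σv² = 375, Σuv = 1366
nΣuv − ΣuΣv = 8196 − 8084 = 112
nΣu² − (Σu)² = 32220 − 29584 = 2636; nΣv² − (Σv)² = 2250 − 2209 = 41
r = 112 / √(2636 × 41) = 112 / 328.7491 ≈ 0.341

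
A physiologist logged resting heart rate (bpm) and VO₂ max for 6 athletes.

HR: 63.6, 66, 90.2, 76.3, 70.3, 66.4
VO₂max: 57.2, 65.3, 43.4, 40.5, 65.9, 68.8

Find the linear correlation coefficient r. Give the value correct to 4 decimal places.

n = 6, Σx = 432.8, Σy = 341.1, Σx² = 31709.74, Σy² = 20135.99, Σxy = 24153.64
nΣxy − ΣxΣy = 144921.84 − 147628.08 = -2706.24
nΣx² − (Σx)² = 190258.44 − 187315.84 = 2942.6; nΣy² − (Σy)² = 120815.94 − 116349.21 = 4466.73
r = -2706.24 / √(2942.6 × 4466.73) = -2706.24 / 3625.4379 ≈ -0.7465

-0.7465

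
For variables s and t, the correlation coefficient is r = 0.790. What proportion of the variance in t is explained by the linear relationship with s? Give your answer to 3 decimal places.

0.624

r² = (0.790)² = 0.624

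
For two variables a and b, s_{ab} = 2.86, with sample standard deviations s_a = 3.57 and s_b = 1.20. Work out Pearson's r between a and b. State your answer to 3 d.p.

0.668

r = Cov(a,b) / (s_a · s_b) = 2.86 / (3.57 × 1.20)
  = 2.86 / 4.2840 ≈ 0.668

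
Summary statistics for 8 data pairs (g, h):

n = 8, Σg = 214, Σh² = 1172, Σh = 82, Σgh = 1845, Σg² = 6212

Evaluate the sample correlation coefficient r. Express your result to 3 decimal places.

-0.867

r = (nΣgh − ΣgΣh) / √[(nΣg² − (Σg)²)(nΣh² − (Σh)²)]
Numerator: 8×1845 − 214×82 = -2788
Denominator: √[(49696 − 45796)(9376 − 6724)] = √[3900 × 2652] = 3216.0224
r = -2788 / 3216.0224 ≈ -0.867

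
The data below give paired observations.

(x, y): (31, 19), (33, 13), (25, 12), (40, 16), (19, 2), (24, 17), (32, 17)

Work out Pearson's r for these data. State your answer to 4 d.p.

n = 7, Σx = 204, Σy = 96, Σx² = 6236, Σy² = 1512, Σxy = 2948
nΣxy − ΣxΣy = 20636 − 19584 = 1052
nΣx² − (Σx)² = 43652 − 41616 = 2036; nΣy² − (Σy)² = 10584 − 9216 = 1368
r = 1052 / √(2036 × 1368) = 1052 / 1668.9062 ≈ 0.6304

0.6304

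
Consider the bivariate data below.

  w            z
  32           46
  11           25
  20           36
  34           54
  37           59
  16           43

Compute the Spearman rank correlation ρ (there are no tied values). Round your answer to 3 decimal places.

Rank w: 4, 1, 3, 5, 6, 2
Rank z: 4, 1, 2, 5, 6, 3
d = rank(w) − rank(z): 0, 0, 1, 0, 0, -1; Σd² = 2
ρ = 1 − 6Σd² / [n(n²−1)] = 1 − 6×2 / (6×35) = 1 − 12/210 ≈ 0.943

0.943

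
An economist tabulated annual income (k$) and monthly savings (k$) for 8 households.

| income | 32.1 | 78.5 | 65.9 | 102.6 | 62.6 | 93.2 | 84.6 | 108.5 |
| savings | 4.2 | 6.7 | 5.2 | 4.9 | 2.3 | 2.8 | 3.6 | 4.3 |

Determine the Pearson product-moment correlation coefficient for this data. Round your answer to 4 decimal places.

n = 8, Σx = 628, Σy = 34, Σx² = 53596.64, Σy² = 158.16, Σxy = 2682.24
nΣxy − ΣxΣy = 21457.92 − 21352 = 105.92
nΣx² − (Σx)² = 428773.12 − 394384 = 34389.12; nΣy² − (Σy)² = 1265.28 − 1156 = 109.28
r = 105.92 / √(34389.12 × 109.28) = 105.92 / 1938.5673 ≈ 0.0546

0.0546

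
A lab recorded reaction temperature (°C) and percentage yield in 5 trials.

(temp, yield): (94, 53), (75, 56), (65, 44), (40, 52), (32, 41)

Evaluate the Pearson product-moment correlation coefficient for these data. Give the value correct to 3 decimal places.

n = 5, Σx = 306, Σy = 246, Σx² = 21310, Σy² = 12266, Σxy = 15434
nΣxy − ΣxΣy = 77170 − 75276 = 1894
nΣx² − (Σx)² = 106550 − 93636 = 12914; nΣy² − (Σy)² = 61330 − 60516 = 814
r = 1894 / √(12914 × 814) = 1894 / 3242.2208 ≈ 0.584

0.584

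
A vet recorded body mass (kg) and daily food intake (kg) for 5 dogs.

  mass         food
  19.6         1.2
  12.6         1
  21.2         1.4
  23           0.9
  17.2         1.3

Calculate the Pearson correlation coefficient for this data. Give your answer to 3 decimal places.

0.085

n = 5, Σx = 93.6, Σy = 5.8, Σx² = 1817.2, Σy² = 6.9, Σxy = 108.86
nΣxy − ΣxΣy = 544.3 − 542.88 = 1.42
nΣx² − (Σx)² = 9086 − 8760.96 = 325.04; nΣy² − (Σy)² = 34.5 − 33.64 = 0.86
r = 1.42 / √(325.04 × 0.86) = 1.42 / 16.7193 ≈ 0.085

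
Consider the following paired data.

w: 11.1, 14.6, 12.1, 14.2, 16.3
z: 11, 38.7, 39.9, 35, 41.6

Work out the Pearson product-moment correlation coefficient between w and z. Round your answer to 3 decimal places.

0.712

n = 5, Σw = 68.3, Σz = 166.2, Σw² = 950.11, Σz² = 6166.26, Σwz = 2344.99
nΣwz − ΣwΣz = 11724.95 − 11351.46 = 373.49
nΣw² − (Σw)² = 4750.55 − 4664.89 = 85.66; nΣz² − (Σz)² = 30831.3 − 27622.44 = 3208.86
r = 373.49 / √(85.66 × 3208.86) = 373.49 / 524.2814 ≈ 0.712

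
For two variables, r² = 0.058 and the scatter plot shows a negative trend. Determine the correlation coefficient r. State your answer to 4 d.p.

-0.2408

|r| = √0.058 = 0.2408
The association is negative, so r = −0.2408.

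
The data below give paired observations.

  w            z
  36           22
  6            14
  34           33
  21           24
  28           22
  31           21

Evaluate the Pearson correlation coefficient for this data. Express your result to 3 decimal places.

n = 6, Σw = 156, Σz = 136, Σw² = 4674, Σz² = 3270, Σwz = 3769
nΣwz − ΣwΣz = 22614 − 21216 = 1398
nΣw² − (Σw)² = 28044 − 24336 = 3708; nΣz² − (Σz)² = 19620 − 18496 = 1124
r = 1398 / √(3708 × 1124) = 1398 / 2041.5171 ≈ 0.685

0.685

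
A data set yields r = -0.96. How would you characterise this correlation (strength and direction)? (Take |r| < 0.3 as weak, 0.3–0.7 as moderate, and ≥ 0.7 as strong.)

strong negative

r = -0.96 < 0 so the relationship is negative.
|r| = 0.96, which falls in the strong range.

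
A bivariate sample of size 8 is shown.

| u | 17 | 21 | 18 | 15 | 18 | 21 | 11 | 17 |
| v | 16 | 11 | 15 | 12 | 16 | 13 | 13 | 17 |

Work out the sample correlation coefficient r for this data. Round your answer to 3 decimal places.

n = 8, Σu = 138, Σv = 113, Σu² = 2454, Σv² = 1629, Σuv = 1946
nΣuv − ΣuΣv = 15568 − 15594 = -26
nΣu² − (Σu)² = 19632 − 19044 = 588; nΣv² − (Σv)² = 13032 − 12769 = 263
r = -26 / √(588 × 263) = -26 / 393.2480 ≈ -0.066

-0.066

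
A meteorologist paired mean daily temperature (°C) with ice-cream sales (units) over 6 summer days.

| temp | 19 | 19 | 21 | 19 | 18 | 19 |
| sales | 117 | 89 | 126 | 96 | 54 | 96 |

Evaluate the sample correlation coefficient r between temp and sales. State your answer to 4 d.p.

0.8235

n = 6, Σx = 115, Σy = 578, Σx² = 2209, Σy² = 58834, Σxy = 11180
nΣxy − ΣxΣy = 67080 − 66470 = 610
nΣx² − (Σx)² = 13254 − 13225 = 29; nΣy² − (Σy)² = 353004 − 334084 = 18920
r = 610 / √(29 × 18920) = 610 / 740.7294 ≈ 0.8235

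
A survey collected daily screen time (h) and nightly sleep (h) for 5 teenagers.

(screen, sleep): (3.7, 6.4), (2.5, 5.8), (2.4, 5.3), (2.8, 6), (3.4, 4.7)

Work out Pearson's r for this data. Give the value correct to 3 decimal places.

n = 5, Σx = 14.8, Σy = 28.2, Σx² = 45.1, Σy² = 160.78, Σxy = 83.68
nΣxy − ΣxΣy = 418.4 − 417.36 = 1.04
nΣx² − (Σx)² = 225.5 − 219.04 = 6.46; nΣy² − (Σy)² = 803.9 − 795.24 = 8.66
r = 1.04 / √(6.46 × 8.66) = 1.04 / 7.4795 ≈ 0.139

0.139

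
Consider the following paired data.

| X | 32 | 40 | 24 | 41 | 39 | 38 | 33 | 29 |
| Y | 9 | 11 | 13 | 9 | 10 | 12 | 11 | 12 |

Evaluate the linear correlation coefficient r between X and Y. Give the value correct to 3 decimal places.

-0.578

n = 8, ΣX = 276, ΣY = 87, ΣX² = 9776, ΣY² = 961, ΣXY = 2966
nΣXY − ΣXΣY = 23728 − 24012 = -284
nΣX² − (ΣX)² = 78208 − 76176 = 2032; nΣY² − (ΣY)² = 7688 − 7569 = 119
r = -284 / √(2032 × 119) = -284 / 491.7398 ≈ -0.578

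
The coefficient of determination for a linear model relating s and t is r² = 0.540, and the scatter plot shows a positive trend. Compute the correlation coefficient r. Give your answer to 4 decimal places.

|r| = √0.540 = 0.7348
The association is positive, so r = 0.7348.

0.7348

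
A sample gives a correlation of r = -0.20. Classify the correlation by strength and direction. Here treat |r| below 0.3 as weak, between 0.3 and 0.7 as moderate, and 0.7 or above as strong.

weak negative

r = -0.20 < 0 so the relationship is negative.
|r| = 0.20, which falls in the weak range.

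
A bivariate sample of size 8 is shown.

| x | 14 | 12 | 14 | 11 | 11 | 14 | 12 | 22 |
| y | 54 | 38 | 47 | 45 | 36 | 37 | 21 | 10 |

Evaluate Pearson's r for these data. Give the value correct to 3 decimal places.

-0.584

n = 8, Σx = 110, Σy = 288, Σx² = 1602, Σy² = 11800, Σxy = 3751
nΣxy − ΣxΣy = 30008 − 31680 = -1672
nΣx² − (Σx)² = 12816 − 12100 = 716; nΣy² − (Σy)² = 94400 − 82944 = 11456
r = -1672 / √(716 × 11456) = -1672 / 2864.0000 ≈ -0.584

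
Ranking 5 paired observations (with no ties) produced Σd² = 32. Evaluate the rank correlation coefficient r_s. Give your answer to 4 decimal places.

ρ = 1 − 6Σd² / [n(n²−1)] = 1 − 6×32 / (5×24)
  = 1 − 192/120 = 1 − 1.60000 ≈ -0.6000

-0.6000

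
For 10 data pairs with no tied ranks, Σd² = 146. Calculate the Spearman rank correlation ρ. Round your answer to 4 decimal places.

0.1152

ρ = 1 − 6Σd² / [n(n²−1)] = 1 − 6×146 / (10×99)
  = 1 − 876/990 = 1 − 0.88485 ≈ 0.1152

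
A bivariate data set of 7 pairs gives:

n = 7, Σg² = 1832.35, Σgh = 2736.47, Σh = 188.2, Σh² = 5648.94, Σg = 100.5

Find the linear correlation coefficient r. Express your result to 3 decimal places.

r = (nΣgh − ΣgΣh) / √[(nΣg² − (Σg)²)(nΣh² − (Σh)²)]
Numerator: 7×2736.47 − 100.5×188.2 = 241.19
Denominator: √[(12826.45 − 10100.25)(39542.58 − 35419.24)] = √[2726.2 × 4123.34] = 3352.7674
r = 241.19 / 3352.7674 ≈ 0.072

0.072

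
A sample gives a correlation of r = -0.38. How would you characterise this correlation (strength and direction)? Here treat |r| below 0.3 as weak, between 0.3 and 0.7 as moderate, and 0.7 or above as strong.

r = -0.38 < 0 so the relationship is negative.
|r| = 0.38, which falls in the moderate range.

moderate negative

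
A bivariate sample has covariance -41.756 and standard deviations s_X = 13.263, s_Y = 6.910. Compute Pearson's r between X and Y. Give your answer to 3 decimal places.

r = Cov(X,Y) / (s_X · s_Y) = -41.756 / (13.263 × 6.910)
  = -41.756 / 91.6473 ≈ -0.456

-0.456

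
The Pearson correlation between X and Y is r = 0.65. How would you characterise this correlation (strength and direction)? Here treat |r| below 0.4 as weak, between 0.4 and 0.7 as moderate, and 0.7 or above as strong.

moderate positive

r = 0.65 > 0 so the relationship is positive.
|r| = 0.65, which falls in the moderate range.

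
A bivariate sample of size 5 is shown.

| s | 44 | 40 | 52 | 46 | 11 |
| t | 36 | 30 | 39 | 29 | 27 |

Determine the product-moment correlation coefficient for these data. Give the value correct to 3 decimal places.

0.703

n = 5, Σs = 193, Σt = 161, Σs² = 8477, Σt² = 5287, Σst = 6443
nΣst − ΣsΣt = 32215 − 31073 = 1142
nΣs² − (Σs)² = 42385 − 37249 = 5136; nΣt² − (Σt)² = 26435 − 25921 = 514
r = 1142 / √(5136 × 514) = 1142 / 1624.7781 ≈ 0.703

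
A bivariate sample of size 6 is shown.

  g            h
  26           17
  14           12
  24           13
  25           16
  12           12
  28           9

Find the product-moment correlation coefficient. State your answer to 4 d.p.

0.1975

n = 6, Σg = 129, Σh = 79, Σg² = 3001, Σh² = 1083, Σgh = 1718
nΣgh − ΣgΣh = 10308 − 10191 = 117
nΣg² − (Σg)² = 18006 − 16641 = 1365; nΣh² − (Σh)² = 6498 − 6241 = 257
r = 117 / √(1365 × 257) = 117 / 592.2879 ≈ 0.1975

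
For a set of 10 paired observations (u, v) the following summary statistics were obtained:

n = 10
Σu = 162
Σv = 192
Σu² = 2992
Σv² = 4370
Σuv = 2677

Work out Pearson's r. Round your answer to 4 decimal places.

-0.8646

r = (nΣuv − ΣuΣv) / √[(nΣu² − (Σu)²)(nΣv² − (Σv)²)]
Numerator: 10×2677 − 162×192 = -4334
Denominator: √[(29920 − 26244)(43700 − 36864)] = √[3676 × 6836] = 5012.8970
r = -4334 / 5012.8970 ≈ -0.8646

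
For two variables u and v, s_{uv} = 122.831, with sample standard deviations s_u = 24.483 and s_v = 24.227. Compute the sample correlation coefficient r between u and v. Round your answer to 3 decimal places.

0.207

r = Cov(u,v) / (s_u · s_v) = 122.831 / (24.483 × 24.227)
  = 122.831 / 593.1496 ≈ 0.207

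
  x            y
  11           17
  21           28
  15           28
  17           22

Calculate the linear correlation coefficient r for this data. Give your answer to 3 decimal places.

n = 4, Σx = 64, Σy = 95, Σx² = 1076, Σy² = 2341, Σxy = 1569
nΣxy − ΣxΣy = 6276 − 6080 = 196
nΣx² − (Σx)² = 4304 − 4096 = 208; nΣy² − (Σy)² = 9364 − 9025 = 339
r = 196 / √(208 × 339) = 196 / 265.5410 ≈ 0.738

0.738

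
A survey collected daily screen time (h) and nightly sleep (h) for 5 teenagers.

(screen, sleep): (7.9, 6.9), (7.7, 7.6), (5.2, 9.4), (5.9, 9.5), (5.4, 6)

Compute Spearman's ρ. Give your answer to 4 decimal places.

-0.2000

Rank screen: 5, 4, 1, 3, 2
Rank sleep: 2, 3, 4, 5, 1
d = rank(screen) − rank(sleep): 3, 1, -3, -2, 1; Σd² = 24
ρ = 1 − 6Σd² / [n(n²−1)] = 1 − 6×24 / (5×24) = 1 − 144/120 ≈ -0.2000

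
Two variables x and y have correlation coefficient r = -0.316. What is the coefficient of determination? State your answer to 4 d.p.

r² = (-0.316)² = 0.0999

0.0999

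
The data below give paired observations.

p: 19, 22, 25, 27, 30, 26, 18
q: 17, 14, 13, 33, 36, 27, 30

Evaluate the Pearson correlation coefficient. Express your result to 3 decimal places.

n = 7, Σp = 167, Σq = 170, Σp² = 4099, Σq² = 4668, Σpq = 4169
nΣpq − ΣpΣq = 29183 − 28390 = 793
nΣp² − (Σp)² = 28693 − 27889 = 804; nΣq² − (Σq)² = 32676 − 28900 = 3776
r = 793 / √(804 × 3776) = 793 / 1742.3846 ≈ 0.455

0.455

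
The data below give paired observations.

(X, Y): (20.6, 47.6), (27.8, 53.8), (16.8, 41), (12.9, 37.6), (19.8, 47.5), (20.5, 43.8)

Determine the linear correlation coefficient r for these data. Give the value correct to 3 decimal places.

n = 6, ΣX = 118.4, ΣY = 271.3, ΣX² = 2458.14, ΣY² = 12429.65, ΣXY = 5488.44
nΣXY − ΣXΣY = 32930.64 − 32121.92 = 808.72
nΣX² − (ΣX)² = 14748.84 − 14018.56 = 730.28; nΣY² − (ΣY)² = 74577.9 − 73603.69 = 974.21
r = 808.72 / √(730.28 × 974.21) = 808.72 / 843.4726 ≈ 0.959

0.959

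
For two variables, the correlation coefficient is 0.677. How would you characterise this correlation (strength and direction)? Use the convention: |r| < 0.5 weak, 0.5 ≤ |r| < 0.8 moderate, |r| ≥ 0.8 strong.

moderate positive

r = 0.677 > 0 so the relationship is positive.
|r| = 0.677, which falls in the moderate range.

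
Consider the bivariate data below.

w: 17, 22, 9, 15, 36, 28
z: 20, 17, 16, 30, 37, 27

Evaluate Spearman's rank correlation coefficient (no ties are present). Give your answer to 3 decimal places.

Rank w: 3, 4, 1, 2, 6, 5
Rank z: 3, 2, 1, 5, 6, 4
d = rank(w) − rank(z): 0, 2, 0, -3, 0, 1; Σd² = 14
ρ = 1 − 6Σd² / [n(n²−1)] = 1 − 6×14 / (6×35) = 1 − 84/210 ≈ 0.600

0.600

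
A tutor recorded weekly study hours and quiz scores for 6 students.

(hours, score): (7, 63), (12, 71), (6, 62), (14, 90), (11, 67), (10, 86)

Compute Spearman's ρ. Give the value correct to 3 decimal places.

0.829

Rank hours: 2, 5, 1, 6, 4, 3
Rank score: 2, 4, 1, 6, 3, 5
d = rank(hours) − rank(score): 0, 1, 0, 0, 1, -2; Σd² = 6
ρ = 1 − 6Σd² / [n(n²−1)] = 1 − 6×6 / (6×35) = 1 − 36/210 ≈ 0.829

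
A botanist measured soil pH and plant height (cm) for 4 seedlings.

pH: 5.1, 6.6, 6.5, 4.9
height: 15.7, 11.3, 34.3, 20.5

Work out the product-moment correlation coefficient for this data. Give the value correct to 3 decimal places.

0.210

n = 4, Σx = 23.1, Σy = 81.8, Σx² = 135.83, Σy² = 1970.92, Σxy = 478.05
nΣxy − ΣxΣy = 1912.2 − 1889.58 = 22.62
nΣx² − (Σx)² = 543.32 − 533.61 = 9.71; nΣy² − (Σy)² = 7883.68 − 6691.24 = 1192.44
r = 22.62 / √(9.71 × 1192.44) = 22.62 / 107.6039 ≈ 0.210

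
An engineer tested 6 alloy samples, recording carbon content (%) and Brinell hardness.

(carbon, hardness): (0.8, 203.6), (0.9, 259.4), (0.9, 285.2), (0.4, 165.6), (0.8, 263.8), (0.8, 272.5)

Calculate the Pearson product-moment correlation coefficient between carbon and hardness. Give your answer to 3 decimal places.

n = 6, Σx = 4.6, Σy = 1450.1, Σx² = 3.7, Σy² = 361350.41, Σxy = 1148.3
nΣxy − ΣxΣy = 6889.8 − 6670.46 = 219.34
nΣx² − (Σx)² = 22.2 − 21.16 = 1.04; nΣy² − (Σy)² = 2168102.46 − 2102790.01 = 65312.45
r = 219.34 / √(1.04 × 65312.45) = 219.34 / 260.6242 ≈ 0.842

0.842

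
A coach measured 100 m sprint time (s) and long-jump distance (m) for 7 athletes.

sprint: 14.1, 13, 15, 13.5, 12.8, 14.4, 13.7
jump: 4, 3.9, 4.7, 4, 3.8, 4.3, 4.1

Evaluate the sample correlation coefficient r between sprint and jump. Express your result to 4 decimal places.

n = 7, Σx = 96.5, Σy = 28.8, Σx² = 1333.95, Σy² = 119.04, Σxy = 398.33
nΣxy − ΣxΣy = 2788.31 − 2779.2 = 9.11
nΣx² − (Σx)² = 9337.65 − 9312.25 = 25.4; nΣy² − (Σy)² = 833.28 − 829.44 = 3.84
r = 9.11 / √(25.4 × 3.84) = 9.11 / 9.8760 ≈ 0.9224

0.9224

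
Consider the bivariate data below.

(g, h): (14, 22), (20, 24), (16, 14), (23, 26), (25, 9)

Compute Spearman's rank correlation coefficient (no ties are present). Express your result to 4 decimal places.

Rank g: 1, 3, 2, 4, 5
Rank h: 3, 4, 2, 5, 1
d = rank(g) − rank(h): -2, -1, 0, -1, 4; Σd² = 22
ρ = 1 − 6Σd² / [n(n²−1)] = 1 − 6×22 / (5×24) = 1 − 132/120 ≈ -0.1000

-0.1000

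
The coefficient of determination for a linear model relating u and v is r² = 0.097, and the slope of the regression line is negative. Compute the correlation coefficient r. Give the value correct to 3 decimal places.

-0.311

|r| = √0.097 = 0.311
The association is negative, so r = −0.311.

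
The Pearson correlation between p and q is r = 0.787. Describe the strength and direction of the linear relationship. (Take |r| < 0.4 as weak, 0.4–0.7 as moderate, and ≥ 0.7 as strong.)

strong positive

r = 0.787 > 0 so the relationship is positive.
|r| = 0.787, which falls in the strong range.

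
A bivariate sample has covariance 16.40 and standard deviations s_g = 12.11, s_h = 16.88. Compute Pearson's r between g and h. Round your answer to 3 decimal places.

0.080

r = Cov(g,h) / (s_g · s_h) = 16.40 / (12.11 × 16.88)
  = 16.40 / 204.4168 ≈ 0.080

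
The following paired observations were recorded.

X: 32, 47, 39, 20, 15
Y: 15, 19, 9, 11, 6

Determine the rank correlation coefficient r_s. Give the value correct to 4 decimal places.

Rank X: 3, 5, 4, 2, 1
Rank Y: 4, 5, 2, 3, 1
d = rank(X) − rank(Y): -1, 0, 2, -1, 0; Σd² = 6
ρ = 1 − 6Σd² / [n(n²−1)] = 1 − 6×6 / (5×24) = 1 − 36/120 ≈ 0.7000

0.7000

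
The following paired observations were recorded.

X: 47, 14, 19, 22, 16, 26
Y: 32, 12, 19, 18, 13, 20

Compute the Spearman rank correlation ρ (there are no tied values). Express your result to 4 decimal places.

0.9429

Rank X: 6, 1, 3, 4, 2, 5
Rank Y: 6, 1, 4, 3, 2, 5
d = rank(X) − rank(Y): 0, 0, -1, 1, 0, 0; Σd² = 2
ρ = 1 − 6Σd² / [n(n²−1)] = 1 − 6×2 / (6×35) = 1 − 12/210 ≈ 0.9429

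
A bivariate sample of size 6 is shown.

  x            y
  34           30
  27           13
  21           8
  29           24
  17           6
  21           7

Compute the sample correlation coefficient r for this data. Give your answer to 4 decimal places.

n = 6, Σx = 149, Σy = 88, Σx² = 3897, Σy² = 1794, Σxy = 2484
nΣxy − ΣxΣy = 14904 − 13112 = 1792
nΣx² − (Σx)² = 23382 − 22201 = 1181; nΣy² − (Σy)² = 10764 − 7744 = 3020
r = 1792 / √(1181 × 3020) = 1792 / 1888.5497 ≈ 0.9489

0.9489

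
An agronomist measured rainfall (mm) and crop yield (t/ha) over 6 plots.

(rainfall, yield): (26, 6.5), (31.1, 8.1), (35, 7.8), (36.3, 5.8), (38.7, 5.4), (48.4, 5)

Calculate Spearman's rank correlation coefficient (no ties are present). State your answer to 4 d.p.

Rank rainfall: 1, 2, 3, 4, 5, 6
Rank yield: 4, 6, 5, 3, 2, 1
d = rank(rainfall) − rank(yield): -3, -4, -2, 1, 3, 5; Σd² = 64
ρ = 1 − 6Σd² / [n(n²−1)] = 1 − 6×64 / (6×35) = 1 − 384/210 ≈ -0.8286

-0.8286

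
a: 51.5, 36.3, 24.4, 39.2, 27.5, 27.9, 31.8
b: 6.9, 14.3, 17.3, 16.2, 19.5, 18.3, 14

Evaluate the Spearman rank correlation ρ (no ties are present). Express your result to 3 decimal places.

Rank a: 7, 5, 1, 6, 2, 3, 4
Rank b: 1, 3, 5, 4, 7, 6, 2
d = rank(a) − rank(b): 6, 2, -4, 2, -5, -3, 2; Σd² = 98
ρ = 1 − 6Σd² / [n(n²−1)] = 1 − 6×98 / (7×48) = 1 − 588/336 ≈ -0.750

-0.750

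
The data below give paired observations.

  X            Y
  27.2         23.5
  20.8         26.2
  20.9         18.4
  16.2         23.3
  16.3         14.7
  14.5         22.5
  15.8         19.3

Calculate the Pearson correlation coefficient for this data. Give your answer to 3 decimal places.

0.331

n = 7, ΣX = 131.7, ΣY = 147.9, ΣX² = 2597.31, ΣY² = 3214.97, ΣXY = 2816.98
nΣXY − ΣXΣY = 19718.86 − 19478.43 = 240.43
nΣX² − (ΣX)² = 18181.17 − 17344.89 = 836.28; nΣY² − (ΣY)² = 22504.79 − 21874.41 = 630.38
r = 240.43 / √(836.28 × 630.38) = 240.43 / 726.0676 ≈ 0.331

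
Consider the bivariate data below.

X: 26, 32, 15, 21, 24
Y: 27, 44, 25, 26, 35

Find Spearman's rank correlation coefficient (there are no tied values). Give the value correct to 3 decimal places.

Rank X: 4, 5, 1, 2, 3
Rank Y: 3, 5, 1, 2, 4
d = rank(X) − rank(Y): 1, 0, 0, 0, -1; Σd² = 2
ρ = 1 − 6Σd² / [n(n²−1)] = 1 − 6×2 / (5×24) = 1 − 12/120 ≈ 0.900

0.900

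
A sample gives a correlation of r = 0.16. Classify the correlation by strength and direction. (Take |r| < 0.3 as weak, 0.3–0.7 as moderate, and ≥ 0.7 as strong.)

r = 0.16 > 0 so the relationship is positive.
|r| = 0.16, which falls in the weak range.

weak positive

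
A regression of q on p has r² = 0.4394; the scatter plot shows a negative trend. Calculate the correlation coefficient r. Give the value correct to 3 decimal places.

|r| = √0.4394 = 0.663
The association is negative, so r = −0.663.

-0.663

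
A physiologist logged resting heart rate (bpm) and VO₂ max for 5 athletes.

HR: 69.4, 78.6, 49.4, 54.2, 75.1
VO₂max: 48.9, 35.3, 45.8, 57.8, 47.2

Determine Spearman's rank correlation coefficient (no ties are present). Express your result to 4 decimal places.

-0.4000

Rank HR: 3, 5, 1, 2, 4
Rank VO₂max: 4, 1, 2, 5, 3
d = rank(HR) − rank(VO₂max): -1, 4, -1, -3, 1; Σd² = 28
ρ = 1 − 6Σd² / [n(n²−1)] = 1 − 6×28 / (5×24) = 1 − 168/120 ≈ -0.4000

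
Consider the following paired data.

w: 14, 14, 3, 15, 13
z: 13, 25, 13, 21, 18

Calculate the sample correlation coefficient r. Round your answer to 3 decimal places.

0.561

n = 5, Σw = 59, Σz = 90, Σw² = 795, Σz² = 1728, Σwz = 1120
nΣwz − ΣwΣz = 5600 − 5310 = 290
nΣw² − (Σw)² = 3975 − 3481 = 494; nΣz² − (Σz)² = 8640 − 8100 = 540
r = 290 / √(494 × 540) = 290 / 516.4881 ≈ 0.561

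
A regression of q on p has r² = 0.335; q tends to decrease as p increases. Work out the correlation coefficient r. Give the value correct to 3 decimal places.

-0.579

|r| = √0.335 = 0.579
The association is negative, so r = −0.579.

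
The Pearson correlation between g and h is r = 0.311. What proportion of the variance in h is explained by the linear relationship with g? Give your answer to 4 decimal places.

r² = (0.311)² = 0.0967

0.0967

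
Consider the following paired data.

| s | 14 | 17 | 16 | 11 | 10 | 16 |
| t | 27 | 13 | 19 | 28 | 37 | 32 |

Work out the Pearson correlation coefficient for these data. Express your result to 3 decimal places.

n = 6, Σs = 84, Σt = 156, Σs² = 1218, Σt² = 4436, Σst = 2093
nΣst − ΣsΣt = 12558 − 13104 = -546
nΣs² − (Σs)² = 7308 − 7056 = 252; nΣt² − (Σt)² = 26616 − 24336 = 2280
r = -546 / √(252 × 2280) = -546 / 757.9974 ≈ -0.720

-0.720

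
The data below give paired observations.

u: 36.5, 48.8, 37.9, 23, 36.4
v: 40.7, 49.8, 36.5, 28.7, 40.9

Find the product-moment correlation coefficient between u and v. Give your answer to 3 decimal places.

0.955

n = 5, Σu = 182.6, Σv = 196.6, Σu² = 7004.06, Σv² = 7965.28, Σuv = 7448
nΣuv − ΣuΣv = 37240 − 35899.16 = 1340.84
nΣu² − (Σu)² = 35020.3 − 33342.76 = 1677.54; nΣv² − (Σv)² = 39826.4 − 38651.56 = 1174.84
r = 1340.84 / √(1677.54 × 1174.84) = 1340.84 / 1403.8665 ≈ 0.955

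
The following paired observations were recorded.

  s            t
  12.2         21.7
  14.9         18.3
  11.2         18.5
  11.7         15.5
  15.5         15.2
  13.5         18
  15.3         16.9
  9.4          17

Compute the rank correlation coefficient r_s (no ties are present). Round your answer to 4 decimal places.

-0.3810

Rank s: 4, 6, 2, 3, 8, 5, 7, 1
Rank t: 8, 6, 7, 2, 1, 5, 3, 4
d = rank(s) − rank(t): -4, 0, -5, 1, 7, 0, 4, -3; Σd² = 116
ρ = 1 − 6Σd² / [n(n²−1)] = 1 − 6×116 / (8×63) = 1 − 696/504 ≈ -0.3810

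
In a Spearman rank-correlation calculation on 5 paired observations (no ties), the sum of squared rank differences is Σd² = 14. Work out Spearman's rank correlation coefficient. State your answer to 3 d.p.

ρ = 1 − 6Σd² / [n(n²−1)] = 1 − 6×14 / (5×24)
  = 1 − 84/120 = 1 − 0.7000 ≈ 0.300

0.300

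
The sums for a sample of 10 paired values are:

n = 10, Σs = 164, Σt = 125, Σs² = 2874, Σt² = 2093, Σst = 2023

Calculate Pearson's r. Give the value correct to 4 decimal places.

-0.0863

r = (nΣst − ΣsΣt) / √[(nΣs² − (Σs)²)(nΣt² − (Σt)²)]
Numerator: 10×2023 − 164×125 = -270
Denominator: √[(28740 − 26896)(20930 − 15625)] = √[1844 × 5305] = 3127.6860
r = -270 / 3127.6860 ≈ -0.0863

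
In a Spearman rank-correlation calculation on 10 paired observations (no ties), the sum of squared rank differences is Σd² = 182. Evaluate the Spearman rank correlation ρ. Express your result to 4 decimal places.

-0.1030

ρ = 1 − 6Σd² / [n(n²−1)] = 1 − 6×182 / (10×99)
  = 1 − 1092/990 = 1 − 1.10303 ≈ -0.1030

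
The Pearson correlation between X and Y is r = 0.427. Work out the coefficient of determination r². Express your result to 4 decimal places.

0.1823

r² = (0.427)² = 0.1823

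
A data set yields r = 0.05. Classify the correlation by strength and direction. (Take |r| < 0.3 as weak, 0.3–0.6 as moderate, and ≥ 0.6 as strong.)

r = 0.05 > 0 so the relationship is positive.
|r| = 0.05, which falls in the weak range.

weak positive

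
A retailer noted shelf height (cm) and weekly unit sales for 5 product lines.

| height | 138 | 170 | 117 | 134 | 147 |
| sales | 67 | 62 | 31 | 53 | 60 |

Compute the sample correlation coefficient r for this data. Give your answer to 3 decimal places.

0.717

n = 5, Σx = 706, Σy = 273, Σx² = 101198, Σy² = 15703, Σxy = 39335
nΣxy − ΣxΣy = 196675 − 192738 = 3937
nΣx² − (Σx)² = 505990 − 498436 = 7554; nΣy² − (Σy)² = 78515 − 74529 = 3986
r = 3937 / √(7554 × 3986) = 3937 / 5487.2802 ≈ 0.717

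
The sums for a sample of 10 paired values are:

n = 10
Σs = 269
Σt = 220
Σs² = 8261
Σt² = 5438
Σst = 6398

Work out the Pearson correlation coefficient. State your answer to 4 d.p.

0.6131

r = (nΣst − ΣsΣt) / √[(nΣs² − (Σs)²)(nΣt² − (Σt)²)]
Numerator: 10×6398 − 269×220 = 4800
Denominator: √[(82610 − 72361)(54380 − 48400)] = √[10249 × 5980] = 7828.7304
r = 4800 / 7828.7304 ≈ 0.6131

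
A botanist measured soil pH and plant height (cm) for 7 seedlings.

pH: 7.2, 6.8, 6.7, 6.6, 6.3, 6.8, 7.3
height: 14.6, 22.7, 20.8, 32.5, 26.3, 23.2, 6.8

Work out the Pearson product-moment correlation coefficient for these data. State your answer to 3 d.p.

-0.855

n = 7, Σx = 47.7, Σy = 146.9, Σx² = 325.75, Σy² = 3493.51, Σxy = 986.43
nΣxy − ΣxΣy = 6905.01 − 7007.13 = -102.12
nΣx² − (Σx)² = 2280.25 − 2275.29 = 4.96; nΣy² − (Σy)² = 24454.57 − 21579.61 = 2874.96
r = -102.12 / √(4.96 × 2874.96) = -102.12 / 119.4144 ≈ -0.855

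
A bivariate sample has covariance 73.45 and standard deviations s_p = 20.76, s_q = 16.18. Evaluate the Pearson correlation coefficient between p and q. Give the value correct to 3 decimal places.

0.219

r = Cov(p,q) / (s_p · s_q) = 73.45 / (20.76 × 16.18)
  = 73.45 / 335.8968 ≈ 0.219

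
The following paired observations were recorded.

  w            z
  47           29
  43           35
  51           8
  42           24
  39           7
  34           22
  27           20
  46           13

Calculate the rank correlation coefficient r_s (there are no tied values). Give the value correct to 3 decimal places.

0.048

Rank w: 7, 5, 8, 4, 3, 2, 1, 6
Rank z: 7, 8, 2, 6, 1, 5, 4, 3
d = rank(w) − rank(z): 0, -3, 6, -2, 2, -3, -3, 3; Σd² = 80
ρ = 1 − 6Σd² / [n(n²−1)] = 1 − 6×80 / (8×63) = 1 − 480/504 ≈ 0.048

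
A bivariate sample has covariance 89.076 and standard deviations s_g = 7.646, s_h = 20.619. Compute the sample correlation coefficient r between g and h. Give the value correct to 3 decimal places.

r = Cov(g,h) / (s_g · s_h) = 89.076 / (7.646 × 20.619)
  = 89.076 / 157.6529 ≈ 0.565

0.565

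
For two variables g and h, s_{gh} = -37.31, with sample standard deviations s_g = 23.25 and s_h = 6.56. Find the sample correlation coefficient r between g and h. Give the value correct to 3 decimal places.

-0.245

r = Cov(g,h) / (s_g · s_h) = -37.31 / (23.25 × 6.56)
  = -37.31 / 152.5200 ≈ -0.245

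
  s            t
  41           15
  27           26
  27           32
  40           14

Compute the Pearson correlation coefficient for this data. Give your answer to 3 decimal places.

n = 4, Σs = 135, Σt = 87, Σs² = 4739, Σt² = 2121, Σst = 2741
nΣst − ΣsΣt = 10964 − 11745 = -781
nΣs² − (Σs)² = 18956 − 18225 = 731; nΣt² − (Σt)² = 8484 − 7569 = 915
r = -781 / √(731 × 915) = -781 / 817.8417 ≈ -0.955

-0.955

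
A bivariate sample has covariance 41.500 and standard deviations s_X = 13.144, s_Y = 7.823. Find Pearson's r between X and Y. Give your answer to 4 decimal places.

r = Cov(X,Y) / (s_X · s_Y) = 41.500 / (13.144 × 7.823)
  = 41.500 / 102.8255 ≈ 0.4036

0.4036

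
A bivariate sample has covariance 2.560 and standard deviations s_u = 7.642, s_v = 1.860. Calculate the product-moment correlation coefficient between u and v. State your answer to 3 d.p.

0.180

r = Cov(u,v) / (s_u · s_v) = 2.560 / (7.642 × 1.860)
  = 2.560 / 14.2141 ≈ 0.180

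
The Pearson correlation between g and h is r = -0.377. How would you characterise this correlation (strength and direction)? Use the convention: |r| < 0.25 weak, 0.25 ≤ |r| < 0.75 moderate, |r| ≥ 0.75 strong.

moderate negative

r = -0.377 < 0 so the relationship is negative.
|r| = 0.377, which falls in the moderate range.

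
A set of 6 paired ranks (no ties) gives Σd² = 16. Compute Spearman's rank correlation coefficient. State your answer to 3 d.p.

0.543

ρ = 1 − 6Σd² / [n(n²−1)] = 1 − 6×16 / (6×35)
  = 1 − 96/210 = 1 − 0.4571 ≈ 0.543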